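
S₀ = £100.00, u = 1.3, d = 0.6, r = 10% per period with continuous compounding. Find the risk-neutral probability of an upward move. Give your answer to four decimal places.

p = 0.7217

Risk-neutral probability p = (e^0.1 − 0.6)/(1.3 − 0.6) = 0.5052/0.7000 = 0.7217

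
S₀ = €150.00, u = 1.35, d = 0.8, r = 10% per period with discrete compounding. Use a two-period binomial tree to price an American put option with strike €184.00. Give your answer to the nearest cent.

€34.00

Risk-neutral probability p = (1 + 0.1 − 0.8)/(1.35 − 0.8) = 0.3000/0.5500 = 0.5455
Terminal stock prices: S_uu = 273.4, S_ud = 162, S_dd = 96
Terminal payoffs (K − S): max(-89.38, 0) = 0, max(22, 0) = 22, max(88, 0) = 88
Node u (S = 202.5): continuation = 1/1.1·[0.5455·0.0000 + 0.4545·22.0000] = 9.0909; exercise value = 0.0000 ≤ continuation, so V_u = 9.0909
Node d (S = 120): continuation = 1/1.1·[0.5455·22.0000 + 0.4545·88.0000] = 47.2727; exercise value = 64.0000 > continuation, so V_d = 64.0000 (exercise)
Node 0 (S = 150): continuation = 1/1.1·[0.5455·9.0909 + 0.4545·64.0000] = 30.9542; exercise value = 34.0000 > continuation, so V_0 = 34.0000 (exercise)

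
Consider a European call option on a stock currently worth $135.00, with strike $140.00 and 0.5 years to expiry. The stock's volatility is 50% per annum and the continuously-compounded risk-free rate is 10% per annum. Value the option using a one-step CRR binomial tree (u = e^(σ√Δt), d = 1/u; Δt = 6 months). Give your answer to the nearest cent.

$24.04

CRR parameters: u = e^(σ√Δt) = e^(0.5·√0.5) = 1.4241, d = 1/u = 0.7022
Per-period rate: rΔt = 0.1·0.5 = 0.05, so R = e^0.05 = 1.0513
Risk-neutral probability p = (e^0.05 − 0.7022)/(1.4241 − 0.7022) = 0.3491/0.7219 = 0.4835
Terminal stock prices: S_u = 192.3, S_d = 94.8
Terminal payoffs (S − K): max(52.26, 0) = 52.26, max(-45.2, 0) = 0
Node 0 (S = 135): V_0 = e^(−0.05)·[0.4835·52.2561 + 0.5165·0.0000] = 24.0356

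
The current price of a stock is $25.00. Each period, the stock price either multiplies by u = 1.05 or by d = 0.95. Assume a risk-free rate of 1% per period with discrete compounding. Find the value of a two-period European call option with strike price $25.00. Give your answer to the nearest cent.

$0.90

Risk-neutral probability p = (1 + 0.01 − 0.95)/(1.05 − 0.95) = 0.0600/0.1000 = 0.6000
Terminal stock prices: S_uu = 27.56, S_ud = 24.94, S_dd = 22.56
Terminal payoffs (S − K): max(2.562, 0) = 2.562, max(-0.0625, 0) = 0, max(-2.438, 0) = 0
Node u (S = 26.25): V_u = 1/1.01·[0.6000·2.5625 + 0.4000·0.0000] = 1.5223
Node d (S = 23.75): V_d = 1/1.01·[0.6000·0.0000 + 0.4000·0.0000] = 0.0000
Node 0 (S = 25): V_0 = 1/1.01·[0.6000·1.5223 + 0.4000·0.0000] = 0.9043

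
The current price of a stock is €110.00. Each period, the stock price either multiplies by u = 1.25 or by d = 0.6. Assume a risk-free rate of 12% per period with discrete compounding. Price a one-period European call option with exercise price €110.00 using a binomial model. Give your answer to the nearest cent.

€19.64

Risk-neutral probability p = (1 + 0.12 − 0.6)/(1.25 − 0.6) = 0.5200/0.6500 = 0.8000
Terminal stock prices: S_u = 137.5, S_d = 66
Terminal payoffs (S − K): max(27.5, 0) = 27.5, max(-44, 0) = 0
Node 0 (S = 110): V_0 = 1/1.12·[0.8000·27.5000 + 0.2000·0.0000] = 19.6429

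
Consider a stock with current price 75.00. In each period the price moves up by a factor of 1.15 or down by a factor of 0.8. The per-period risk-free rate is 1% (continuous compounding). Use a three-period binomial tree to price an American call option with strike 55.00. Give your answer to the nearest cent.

22.66

Risk-neutral probability p = (e^0.01 − 0.8)/(1.15 − 0.8) = 0.2101/0.3500 = 0.6001
Terminal stock prices: S_uuu = 114.1, S_uud = 79.35, S_udd = 55.2, S_ddd = 38.4
Terminal payoffs (S − K): max(59.07, 0) = 59.07, max(24.35, 0) = 24.35, max(0.2, 0) = 0.2, max(-16.6, 0) = 0
Node uu (S = 99.19): continuation = e^(−0.01)·[0.6001·59.0656 + 0.3999·24.3500] = 44.7348; exercise value = 44.1875 ≤ continuation, so V_uu = 44.7348
Node ud (S = 69): continuation = e^(−0.01)·[0.6001·24.3500 + 0.3999·0.2000] = 14.5473; exercise value = 14.0000 ≤ continuation, so V_ud = 14.5473
Node dd (S = 48): continuation = e^(−0.01)·[0.6001·0.2000 + 0.3999·0.0000] = 0.1188; exercise value = 0.0000 ≤ continuation, so V_dd = 0.1188
Node u (S = 86.25): continuation = e^(−0.01)·[0.6001·44.7348 + 0.3999·14.5473] = 32.3391; exercise value = 31.2500 ≤ continuation, so V_u = 32.3391
Node d (S = 60): continuation = e^(−0.01)·[0.6001·14.5473 + 0.3999·0.1188] = 8.6906; exercise value = 5.0000 ≤ continuation, so V_d = 8.6906
Node 0 (S = 75): continuation = e^(−0.01)·[0.6001·32.3391 + 0.3999·8.6906] = 22.6554; exercise value = 20.0000 ≤ continuation, so V_0 = 22.6554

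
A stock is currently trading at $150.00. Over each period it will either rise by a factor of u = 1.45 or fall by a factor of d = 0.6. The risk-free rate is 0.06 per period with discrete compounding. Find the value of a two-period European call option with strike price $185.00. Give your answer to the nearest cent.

$33.98

Risk-neutral probability p = (1 + 0.06 − 0.6)/(1.45 − 0.6) = 0.4600/0.8500 = 0.5412
Terminal stock prices: S_uu = 315.4, S_ud = 130.5, S_dd = 54
Terminal payoffs (S − K): max(130.4, 0) = 130.4, max(-54.5, 0) = 0, max(-131, 0) = 0
Node u (S = 217.5): V_u = 1/1.06·[0.5412·130.3750 + 0.4588·0.0000] = 66.5622
Node d (S = 90): V_d = 1/1.06·[0.5412·0.0000 + 0.4588·0.0000] = 0.0000
Node 0 (S = 150): V_0 = 1/1.06·[0.5412·66.5622 + 0.4588·0.0000] = 33.9829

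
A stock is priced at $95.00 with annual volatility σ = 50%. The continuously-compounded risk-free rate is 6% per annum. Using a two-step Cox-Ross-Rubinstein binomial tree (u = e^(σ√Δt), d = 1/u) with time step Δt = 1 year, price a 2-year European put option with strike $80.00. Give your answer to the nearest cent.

$12.67

CRR parameters: u = e^(σ√Δt) = e^(0.5·√1) = 1.6487, d = 1/u = 0.6065
Per-period rate: rΔt = 0.06·1 = 0.06, so R = e^0.06 = 1.0618
Risk-neutral probability p = (e^0.06 − 0.6065)/(1.6487 − 0.6065) = 0.4553/1.0422 = 0.4369
Terminal stock prices: S_uu = 258.2, S_ud = 95, S_dd = 34.95
Terminal payoffs (K − S): max(-178.2, 0) = 0, max(-15, 0) = 0, max(45.05, 0) = 45.05
Node u (S = 156.6): V_u = e^(−0.06)·[0.4369·0.0000 + 0.5631·0.0000] = 0.0000
Node d (S = 57.62): V_d = e^(−0.06)·[0.4369·0.0000 + 0.5631·45.0515] = 23.8922
Node 0 (S = 95): V_0 = e^(−0.06)·[0.4369·0.0000 + 0.5631·23.8922] = 12.6708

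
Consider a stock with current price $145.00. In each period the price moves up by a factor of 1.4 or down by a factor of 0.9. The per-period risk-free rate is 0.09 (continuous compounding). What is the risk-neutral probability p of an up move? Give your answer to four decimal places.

Risk-neutral probability p = (e^0.09 − 0.9)/(1.4 − 0.9) = 0.1942/0.5000 = 0.3883

p = 0.3883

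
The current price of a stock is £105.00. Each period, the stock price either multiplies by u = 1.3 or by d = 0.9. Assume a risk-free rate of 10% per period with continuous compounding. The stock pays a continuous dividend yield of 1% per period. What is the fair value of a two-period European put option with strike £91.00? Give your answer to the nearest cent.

Per-period risk-free factor R = e^0.1 = 1.1052; dividend-adjusted growth = e^(0.1−0.01) = 1.0942.
Risk-neutral probability p = (1.0942 − 0.9)/(1.3 − 0.9) = 0.1942/0.4000 = 0.4854
Terminal stock prices: S_uu = 177.5, S_ud = 122.9, S_dd = 85.05
Terminal payoffs (K − S): max(-86.45, 0) = 0, max(-31.85, 0) = 0, max(5.95, 0) = 5.95
Node u (S = 136.5): V_u = e^(−0.1)·[0.4854·0.0000 + 0.5146·0.0000] = 0.0000
Node d (S = 94.5): V_d = e^(−0.1)·[0.4854·0.0000 + 0.5146·5.9500] = 2.7703
Node 0 (S = 105): V_0 = e^(−0.1)·[0.4854·0.0000 + 0.5146·2.7703] = 1.2898

£1.29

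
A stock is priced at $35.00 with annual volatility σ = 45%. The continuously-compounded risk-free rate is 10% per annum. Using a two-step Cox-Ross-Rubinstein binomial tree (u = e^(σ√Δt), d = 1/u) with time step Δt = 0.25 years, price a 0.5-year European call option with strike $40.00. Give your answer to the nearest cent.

CRR parameters: u = e^(σ√Δt) = e^(0.45·√0.25) = 1.2523, d = 1/u = 0.7985
Per-period rate: rΔt = 0.1·0.25 = 0.025, so R = e^0.025 = 1.0253
Risk-neutral probability p = (e^0.025 − 0.7985)/(1.2523 − 0.7985) = 0.2268/0.4538 = 0.4998
Terminal stock prices: S_uu = 54.89, S_ud = 35, S_dd = 22.32
Terminal payoffs (S − K): max(14.89, 0) = 14.89, max(-5, 0) = 0, max(-17.68, 0) = 0
Node u (S = 43.83): V_u = e^(−0.025)·[0.4998·14.8909 + 0.5002·0.0000] = 7.2583
Node d (S = 27.95): V_d = e^(−0.025)·[0.4998·0.0000 + 0.5002·0.0000] = 0.0000
Node 0 (S = 35): V_0 = e^(−0.025)·[0.4998·7.2583 + 0.5002·0.0000] = 3.5379

$3.54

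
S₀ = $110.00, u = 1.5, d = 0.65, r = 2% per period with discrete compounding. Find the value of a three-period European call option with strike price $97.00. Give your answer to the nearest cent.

Risk-neutral probability p = (1 + 0.02 − 0.65)/(1.5 − 0.65) = 0.3700/0.8500 = 0.4353
Terminal stock prices: S_uuu = 371.2, S_uud = 160.9, S_udd = 69.71, S_ddd = 30.21
Terminal payoffs (S − K): max(274.2, 0) = 274.2, max(63.88, 0) = 63.88, max(-27.29, 0) = 0, max(-66.79, 0) = 0
Node uu (S = 247.5): V_uu = 1/1.02·[0.4353·274.2500 + 0.5647·63.8750] = 152.4020
Node ud (S = 107.2): V_ud = 1/1.02·[0.4353·63.8750 + 0.5647·0.0000] = 27.2592
Node dd (S = 46.48): V_dd = 1/1.02·[0.4353·0.0000 + 0.5647·0.0000] = 0.0000
Node u (S = 165): V_u = 1/1.02·[0.4353·152.4020 + 0.5647·27.2592] = 80.1305
Node d (S = 71.5): V_d = 1/1.02·[0.4353·27.2592 + 0.5647·0.0000] = 11.6331
Node 0 (S = 110): V_0 = 1/1.02·[0.4353·80.1305 + 0.5647·11.6331] = 40.6369

$40.64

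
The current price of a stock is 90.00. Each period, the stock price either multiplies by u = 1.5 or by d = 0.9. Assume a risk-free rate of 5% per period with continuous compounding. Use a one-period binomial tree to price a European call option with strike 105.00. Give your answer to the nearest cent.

Risk-neutral probability p = (e^0.05 − 0.9)/(1.5 − 0.9) = 0.1513/0.6000 = 0.2521
Terminal stock prices: S_u = 135, S_d = 81
Terminal payoffs (S − K): max(30, 0) = 30, max(-24, 0) = 0
Node 0 (S = 90): V_0 = e^(−0.05)·[0.2521·30.0000 + 0.7479·0.0000] = 7.1947

7.19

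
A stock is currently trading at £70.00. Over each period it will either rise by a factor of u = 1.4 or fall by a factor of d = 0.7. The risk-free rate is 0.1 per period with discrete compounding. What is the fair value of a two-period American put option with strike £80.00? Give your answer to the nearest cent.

£14.39

Risk-neutral probability p = (1 + 0.1 − 0.7)/(1.4 − 0.7) = 0.4000/0.7000 = 0.5714
Terminal stock prices: S_uu = 137.2, S_ud = 68.6, S_dd = 34.3
Terminal payoffs (K − S): max(-57.2, 0) = 0, max(11.4, 0) = 11.4, max(45.7, 0) = 45.7
Node u (S = 98): continuation = 1/1.1·[0.5714·0.0000 + 0.4286·11.4000] = 4.4416; exercise value = 0.0000 ≤ continuation, so V_u = 4.4416
Node d (S = 49): continuation = 1/1.1·[0.5714·11.4000 + 0.4286·45.7000] = 23.7273; exercise value = 31.0000 > continuation, so V_d = 31.0000 (exercise)
Node 0 (S = 70): continuation = 1/1.1·[0.5714·4.4416 + 0.4286·31.0000] = 14.3852; exercise value = 10.0000 ≤ continuation, so V_0 = 14.3852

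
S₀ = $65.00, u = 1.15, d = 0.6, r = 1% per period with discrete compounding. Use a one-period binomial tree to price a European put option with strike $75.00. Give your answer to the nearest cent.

$9.26

Risk-neutral probability p = (1 + 0.01 − 0.6)/(1.15 − 0.6) = 0.4100/0.5500 = 0.7455
Terminal stock prices: S_u = 74.75, S_d = 39
Terminal payoffs (K − S): max(0.25, 0) = 0.25, max(36, 0) = 36
Node 0 (S = 65): V_0 = 1/1.01·[0.7455·0.2500 + 0.2545·36.0000] = 9.2574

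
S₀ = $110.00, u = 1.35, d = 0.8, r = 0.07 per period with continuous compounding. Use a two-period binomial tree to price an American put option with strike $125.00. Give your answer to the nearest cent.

Risk-neutral probability p = (e^0.07 − 0.8)/(1.35 − 0.8) = 0.2725/0.5500 = 0.4955
Terminal stock prices: S_uu = 200.5, S_ud = 118.8, S_dd = 70.4
Terminal payoffs (K − S): max(-75.48, 0) = 0, max(6.2, 0) = 6.2, max(54.6, 0) = 54.6
Node u (S = 148.5): continuation = e^(−0.07)·[0.4955·0.0000 + 0.5045·6.2000] = 2.9166; exercise value = 0.0000 ≤ continuation, so V_u = 2.9166
Node d (S = 88): continuation = e^(−0.07)·[0.4955·6.2000 + 0.5045·54.6000] = 28.5492; exercise value = 37.0000 > continuation, so V_d = 37.0000 (exercise)
Node 0 (S = 110): continuation = e^(−0.07)·[0.4955·2.9166 + 0.5045·37.0000] = 18.7530; exercise value = 15.0000 ≤ continuation, so V_0 = 18.7530

$18.75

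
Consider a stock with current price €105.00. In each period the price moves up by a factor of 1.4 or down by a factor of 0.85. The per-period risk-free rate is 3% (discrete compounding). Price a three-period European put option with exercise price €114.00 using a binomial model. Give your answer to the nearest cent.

€16.96

Risk-neutral probability p = (1 + 0.03 − 0.85)/(1.4 − 0.85) = 0.1800/0.5500 = 0.3273
Terminal stock prices: S_uuu = 288.1, S_uud = 174.9, S_udd = 106.2, S_ddd = 64.48
Terminal payoffs (K − S): max(-174.1, 0) = 0, max(-60.93, 0) = 0, max(7.793, 0) = 7.793, max(49.52, 0) = 49.52
Node uu (S = 205.8): V_uu = 1/1.03·[0.3273·0.0000 + 0.6727·0.0000] = 0.0000
Node ud (S = 125): V_ud = 1/1.03·[0.3273·0.0000 + 0.6727·7.7925] = 5.0895
Node dd (S = 75.86): V_dd = 1/1.03·[0.3273·7.7925 + 0.6727·49.5169] = 34.8171
Node u (S = 147): V_u = 1/1.03·[0.3273·0.0000 + 0.6727·5.0895] = 3.3241
Node d (S = 89.25): V_d = 1/1.03·[0.3273·5.0895 + 0.6727·34.8171] = 24.3574
Node 0 (S = 105): V_0 = 1/1.03·[0.3273·3.3241 + 0.6727·24.3574] = 16.9648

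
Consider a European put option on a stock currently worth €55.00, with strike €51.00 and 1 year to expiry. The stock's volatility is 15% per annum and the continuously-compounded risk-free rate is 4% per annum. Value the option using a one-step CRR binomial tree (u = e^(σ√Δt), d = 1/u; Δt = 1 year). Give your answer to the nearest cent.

CRR parameters: u = e^(σ√Δt) = e^(0.15·√1) = 1.1618, d = 1/u = 0.8607
Per-period rate: rΔt = 0.04·1 = 0.04, so R = e^0.04 = 1.0408
Risk-neutral probability p = (e^0.04 − 0.8607)/(1.1618 − 0.8607) = 0.1801/0.3011 = 0.5981
Terminal stock prices: S_u = 63.9, S_d = 47.34
Terminal payoffs (K − S): max(-12.9, 0) = 0, max(3.661, 0) = 3.661
Node 0 (S = 55): V_0 = e^(−0.04)·[0.5981·0.0000 + 0.4019·3.6611] = 1.4137

€1.41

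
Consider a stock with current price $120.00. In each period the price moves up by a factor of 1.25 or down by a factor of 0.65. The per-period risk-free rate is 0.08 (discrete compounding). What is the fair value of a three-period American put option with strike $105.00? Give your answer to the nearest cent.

Risk-neutral probability p = (1 + 0.08 − 0.65)/(1.25 − 0.65) = 0.4300/0.6000 = 0.7167
Terminal stock prices: S_uuu = 234.4, S_uud = 121.9, S_udd = 63.38, S_ddd = 32.95
Terminal payoffs (K − S): max(-129.4, 0) = 0, max(-16.88, 0) = 0, max(41.62, 0) = 41.62, max(72.05, 0) = 72.05
Node uu (S = 187.5): continuation = 1/1.08·[0.7167·0.0000 + 0.2833·0.0000] = 0.0000; exercise value = 0.0000 ≤ continuation, so V_uu = 0.0000
Node ud (S = 97.5): continuation = 1/1.08·[0.7167·0.0000 + 0.2833·41.6250] = 10.9201; exercise value = 7.5000 ≤ continuation, so V_ud = 10.9201
Node dd (S = 50.7): continuation = 1/1.08·[0.7167·41.6250 + 0.2833·72.0450] = 46.5222; exercise value = 54.3000 > continuation, so V_dd = 54.3000 (exercise)
Node u (S = 150): continuation = 1/1.08·[0.7167·0.0000 + 0.2833·10.9201] = 2.8649; exercise value = 0.0000 ≤ continuation, so V_u = 2.8649
Node d (S = 78): continuation = 1/1.08·[0.7167·10.9201 + 0.2833·54.3000] = 21.4918; exercise value = 27.0000 > continuation, so V_d = 27.0000 (exercise)
Node 0 (S = 120): continuation = 1/1.08·[0.7167·2.8649 + 0.2833·27.0000] = 8.9844; exercise value = 0.0000 ≤ continuation, so V_0 = 8.9844

$8.98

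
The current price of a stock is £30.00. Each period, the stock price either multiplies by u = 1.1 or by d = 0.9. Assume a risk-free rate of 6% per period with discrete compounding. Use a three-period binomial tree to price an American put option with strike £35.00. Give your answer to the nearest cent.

£5.00

Risk-neutral probability p = (1 + 0.06 − 0.9)/(1.1 − 0.9) = 0.1600/0.2000 = 0.8000
Terminal stock prices: S_uuu = 39.93, S_uud = 32.67, S_udd = 26.73, S_ddd = 21.87
Terminal payoffs (K − S): max(-4.93, 0) = 0, max(2.33, 0) = 2.33, max(8.27, 0) = 8.27, max(13.13, 0) = 13.13
Node uu (S = 36.3): continuation = 1/1.06·[0.8000·0.0000 + 0.2000·2.3300] = 0.4396; exercise value = 0.0000 ≤ continuation, so V_uu = 0.4396
Node ud (S = 29.7): continuation = 1/1.06·[0.8000·2.3300 + 0.2000·8.2700] = 3.3189; exercise value = 5.3000 > continuation, so V_ud = 5.3000 (exercise)
Node dd (S = 24.3): continuation = 1/1.06·[0.8000·8.2700 + 0.2000·13.1300] = 8.7189; exercise value = 10.7000 > continuation, so V_dd = 10.7000 (exercise)
Node u (S = 33): continuation = 1/1.06·[0.8000·0.4396 + 0.2000·5.3000] = 1.3318; exercise value = 2.0000 > continuation, so V_u = 2.0000 (exercise)
Node d (S = 27): continuation = 1/1.06·[0.8000·5.3000 + 0.2000·10.7000] = 6.0189; exercise value = 8.0000 > continuation, so V_d = 8.0000 (exercise)
Node 0 (S = 30): continuation = 1/1.06·[0.8000·2.0000 + 0.2000·8.0000] = 3.0189; exercise value = 5.0000 > continuation, so V_0 = 5.0000 (exercise)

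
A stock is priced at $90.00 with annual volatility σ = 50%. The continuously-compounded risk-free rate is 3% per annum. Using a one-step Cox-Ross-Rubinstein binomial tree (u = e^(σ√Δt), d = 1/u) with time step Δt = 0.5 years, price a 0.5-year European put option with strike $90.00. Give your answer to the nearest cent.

$14.96

CRR parameters: u = e^(σ√Δt) = e^(0.5·√0.5) = 1.4241, d = 1/u = 0.7022
Per-period rate: rΔt = 0.03·0.5 = 0.015, so R = e^0.015 = 1.0151
Risk-neutral probability p = (e^0.015 − 0.7022)/(1.4241 − 0.7022) = 0.3129/0.7219 = 0.4335
Terminal stock prices: S_u = 128.2, S_d = 63.2
Terminal payoffs (K − S): max(-38.17, 0) = 0, max(26.8, 0) = 26.8
Node 0 (S = 90): V_0 = e^(−0.015)·[0.4335·0.0000 + 0.5665·26.8030] = 14.9590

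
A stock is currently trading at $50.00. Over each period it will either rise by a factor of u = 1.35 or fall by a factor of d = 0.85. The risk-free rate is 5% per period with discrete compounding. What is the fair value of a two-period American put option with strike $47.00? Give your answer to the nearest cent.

Risk-neutral probability p = (1 + 0.05 − 0.85)/(1.35 − 0.85) = 0.2000/0.5000 = 0.4000
Terminal stock prices: S_uu = 91.13, S_ud = 57.38, S_dd = 36.12
Terminal payoffs (K − S): max(-44.13, 0) = 0, max(-10.38, 0) = 0, max(10.88, 0) = 10.88
Node u (S = 67.5): continuation = 1/1.05·[0.4000·0.0000 + 0.6000·0.0000] = 0.0000; exercise value = 0.0000 ≤ continuation, so V_u = 0.0000
Node d (S = 42.5): continuation = 1/1.05·[0.4000·0.0000 + 0.6000·10.8750] = 6.2143; exercise value = 4.5000 ≤ continuation, so V_d = 6.2143
Node 0 (S = 50): continuation = 1/1.05·[0.4000·0.0000 + 0.6000·6.2143] = 3.5510; exercise value = 0.0000 ≤ continuation, so V_0 = 3.5510

$3.55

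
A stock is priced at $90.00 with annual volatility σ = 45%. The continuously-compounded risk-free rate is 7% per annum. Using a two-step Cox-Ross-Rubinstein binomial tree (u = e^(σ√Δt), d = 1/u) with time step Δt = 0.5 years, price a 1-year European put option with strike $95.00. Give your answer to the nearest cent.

CRR parameters: u = e^(σ√Δt) = e^(0.45·√0.5) = 1.3746, d = 1/u = 0.7275
Per-period rate: rΔt = 0.07·0.5 = 0.035, so R = e^0.035 = 1.0356
Risk-neutral probability p = (e^0.035 − 0.7275)/(1.3746 − 0.7275) = 0.3082/0.6472 = 0.4762
Terminal stock prices: S_uu = 170.1, S_ud = 90, S_dd = 47.63
Terminal payoffs (K − S): max(-75.07, 0) = 0, max(5, 0) = 5, max(47.37, 0) = 47.37
Node u (S = 123.7): V_u = e^(−0.035)·[0.4762·0.0000 + 0.5238·5.0000] = 2.5292
Node d (S = 65.47): V_d = e^(−0.035)·[0.4762·5.0000 + 0.5238·47.3723] = 26.2612
Node 0 (S = 90): V_0 = e^(−0.035)·[0.4762·2.5292 + 0.5238·26.2612] = 14.4466

$14.45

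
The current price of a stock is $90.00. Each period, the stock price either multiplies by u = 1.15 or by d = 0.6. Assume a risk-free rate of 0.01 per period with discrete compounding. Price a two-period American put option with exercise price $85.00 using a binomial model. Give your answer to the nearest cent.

Risk-neutral probability p = (1 + 0.01 − 0.6)/(1.15 − 0.6) = 0.4100/0.5500 = 0.7455
Terminal stock prices: S_uu = 119, S_ud = 62.1, S_dd = 32.4
Terminal payoffs (K − S): max(-34.02, 0) = 0, max(22.9, 0) = 22.9, max(52.6, 0) = 52.6
Node u (S = 103.5): continuation = 1/1.01·[0.7455·0.0000 + 0.2545·22.9000] = 5.7714; exercise value = 0.0000 ≤ continuation, so V_u = 5.7714
Node d (S = 54): continuation = 1/1.01·[0.7455·22.9000 + 0.2545·52.6000] = 30.1584; exercise value = 31.0000 > continuation, so V_d = 31.0000 (exercise)
Node 0 (S = 90): continuation = 1/1.01·[0.7455·5.7714 + 0.2545·31.0000] = 12.0725; exercise value = 0.0000 ≤ continuation, so V_0 = 12.0725

$12.07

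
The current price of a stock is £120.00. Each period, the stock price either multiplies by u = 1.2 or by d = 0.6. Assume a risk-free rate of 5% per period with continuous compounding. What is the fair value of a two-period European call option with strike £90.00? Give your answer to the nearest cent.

Risk-neutral probability p = (e^0.05 − 0.6)/(1.2 − 0.6) = 0.4513/0.6000 = 0.7521
Terminal stock prices: S_uu = 172.8, S_ud = 86.4, S_dd = 43.2
Terminal payoffs (S − K): max(82.8, 0) = 82.8, max(-3.6, 0) = 0, max(-46.8, 0) = 0
Node u (S = 144): V_u = e^(−0.05)·[0.7521·82.8000 + 0.2479·0.0000] = 59.2382
Node d (S = 72): V_d = e^(−0.05)·[0.7521·0.0000 + 0.2479·0.0000] = 0.0000
Node 0 (S = 120): V_0 = e^(−0.05)·[0.7521·59.2382 + 0.2479·0.0000] = 42.3812

£42.38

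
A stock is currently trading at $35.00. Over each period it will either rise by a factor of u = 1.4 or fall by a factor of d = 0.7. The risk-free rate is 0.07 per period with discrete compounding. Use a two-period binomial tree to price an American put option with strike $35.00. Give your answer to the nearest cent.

$4.78

Risk-neutral probability p = (1 + 0.07 − 0.7)/(1.4 − 0.7) = 0.3700/0.7000 = 0.5286
Terminal stock prices: S_uu = 68.6, S_ud = 34.3, S_dd = 17.15
Terminal payoffs (K − S): max(-33.6, 0) = 0, max(0.7, 0) = 0.7, max(17.85, 0) = 17.85
Node u (S = 49): continuation = 1/1.07·[0.5286·0.0000 + 0.4714·0.7000] = 0.3084; exercise value = 0.0000 ≤ continuation, so V_u = 0.3084
Node d (S = 24.5): continuation = 1/1.07·[0.5286·0.7000 + 0.4714·17.8500] = 8.2103; exercise value = 10.5000 > continuation, so V_d = 10.5000 (exercise)
Node 0 (S = 35): continuation = 1/1.07·[0.5286·0.3084 + 0.4714·10.5000] = 4.7785; exercise value = 0.0000 ≤ continuation, so V_0 = 4.7785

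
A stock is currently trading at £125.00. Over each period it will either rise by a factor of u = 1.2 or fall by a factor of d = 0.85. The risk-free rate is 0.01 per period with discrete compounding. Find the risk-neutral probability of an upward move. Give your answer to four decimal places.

Risk-neutral probability p = (1 + 0.01 − 0.85)/(1.2 − 0.85) = 0.1600/0.3500 = 0.4571

p = 0.4571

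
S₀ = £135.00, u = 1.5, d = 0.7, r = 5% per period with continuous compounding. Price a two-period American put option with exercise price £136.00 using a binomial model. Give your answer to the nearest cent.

£22.14

Risk-neutral probability p = (e^0.05 − 0.7)/(1.5 − 0.7) = 0.3513/0.8000 = 0.4391
Terminal stock prices: S_uu = 303.8, S_ud = 141.8, S_dd = 66.15
Terminal payoffs (K − S): max(-167.8, 0) = 0, max(-5.75, 0) = 0, max(69.85, 0) = 69.85
Node u (S = 202.5): continuation = e^(−0.05)·[0.4391·0.0000 + 0.5609·0.0000] = 0.0000; exercise value = 0.0000 ≤ continuation, so V_u = 0.0000
Node d (S = 94.5): continuation = e^(−0.05)·[0.4391·0.0000 + 0.5609·69.8500] = 37.2688; exercise value = 41.5000 > continuation, so V_d = 41.5000 (exercise)
Node 0 (S = 135): continuation = e^(−0.05)·[0.4391·0.0000 + 0.5609·41.5000] = 22.1425; exercise value = 1.0000 ≤ continuation, so V_0 = 22.1425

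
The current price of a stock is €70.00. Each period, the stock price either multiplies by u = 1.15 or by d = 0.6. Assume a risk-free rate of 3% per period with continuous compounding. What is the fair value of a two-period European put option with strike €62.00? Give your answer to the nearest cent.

€6.03

Risk-neutral probability p = (e^0.03 − 0.6)/(1.15 − 0.6) = 0.4305/0.5500 = 0.7826
Terminal stock prices: S_uu = 92.57, S_ud = 48.3, S_dd = 25.2
Terminal payoffs (K − S): max(-30.57, 0) = 0, max(13.7, 0) = 13.7, max(36.8, 0) = 36.8
Node u (S = 80.5): V_u = e^(−0.03)·[0.7826·0.0000 + 0.2174·13.7000] = 2.8898
Node d (S = 42): V_d = e^(−0.03)·[0.7826·13.7000 + 0.2174·36.8000] = 18.1676
Node 0 (S = 70): V_0 = e^(−0.03)·[0.7826·2.8898 + 0.2174·18.1676] = 6.0269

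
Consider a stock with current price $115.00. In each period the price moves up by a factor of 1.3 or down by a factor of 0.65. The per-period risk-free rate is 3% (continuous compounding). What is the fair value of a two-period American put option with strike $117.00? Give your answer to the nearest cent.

Risk-neutral probability p = (e^0.03 − 0.65)/(1.3 − 0.65) = 0.3805/0.6500 = 0.5853
Terminal stock prices: S_uu = 194.4, S_ud = 97.17, S_dd = 48.59
Terminal payoffs (K − S): max(-77.35, 0) = 0, max(19.83, 0) = 19.83, max(68.41, 0) = 68.41
Node u (S = 149.5): continuation = e^(−0.03)·[0.5853·0.0000 + 0.4147·19.8250] = 7.9782; exercise value = 0.0000 ≤ continuation, so V_u = 7.9782
Node d (S = 74.75): continuation = e^(−0.03)·[0.5853·19.8250 + 0.4147·68.4125] = 38.7921; exercise value = 42.2500 > continuation, so V_d = 42.2500 (exercise)
Node 0 (S = 115): continuation = e^(−0.03)·[0.5853·7.9782 + 0.4147·42.2500] = 21.5344; exercise value = 2.0000 ≤ continuation, so V_0 = 21.5344

$21.53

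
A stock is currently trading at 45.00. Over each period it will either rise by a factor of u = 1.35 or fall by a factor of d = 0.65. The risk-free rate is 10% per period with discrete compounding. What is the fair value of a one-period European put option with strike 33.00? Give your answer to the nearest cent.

Risk-neutral probability p = (1 + 0.1 − 0.65)/(1.35 − 0.65) = 0.4500/0.7000 = 0.6429
Terminal stock prices: S_u = 60.75, S_d = 29.25
Terminal payoffs (K − S): max(-27.75, 0) = 0, max(3.75, 0) = 3.75
Node 0 (S = 45): V_0 = 1/1.1·[0.6429·0.0000 + 0.3571·3.7500] = 1.2175

1.22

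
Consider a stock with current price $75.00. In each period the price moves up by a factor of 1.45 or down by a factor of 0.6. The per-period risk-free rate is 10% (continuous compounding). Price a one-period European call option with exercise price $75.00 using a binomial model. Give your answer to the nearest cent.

Risk-neutral probability p = (e^0.1 − 0.6)/(1.45 − 0.6) = 0.5052/0.8500 = 0.5943
Terminal stock prices: S_u = 108.8, S_d = 45
Terminal payoffs (S − K): max(33.75, 0) = 33.75, max(-30, 0) = 0
Node 0 (S = 75): V_0 = e^(−0.1)·[0.5943·33.7500 + 0.4057·0.0000] = 18.1495

$18.15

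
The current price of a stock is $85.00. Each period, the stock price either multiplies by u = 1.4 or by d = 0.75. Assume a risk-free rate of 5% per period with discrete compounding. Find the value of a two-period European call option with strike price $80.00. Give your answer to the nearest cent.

Risk-neutral probability p = (1 + 0.05 − 0.75)/(1.4 − 0.75) = 0.3000/0.6500 = 0.4615
Terminal stock prices: S_uu = 166.6, S_ud = 89.25, S_dd = 47.81
Terminal payoffs (S − K): max(86.6, 0) = 86.6, max(9.25, 0) = 9.25, max(-32.19, 0) = 0
Node u (S = 119): V_u = 1/1.05·[0.4615·86.6000 + 0.5385·9.2500] = 42.8095
Node d (S = 63.75): V_d = 1/1.05·[0.4615·9.2500 + 0.5385·0.0000] = 4.0659
Node 0 (S = 85): V_0 = 1/1.05·[0.4615·42.8095 + 0.5385·4.0659] = 20.9025

$20.90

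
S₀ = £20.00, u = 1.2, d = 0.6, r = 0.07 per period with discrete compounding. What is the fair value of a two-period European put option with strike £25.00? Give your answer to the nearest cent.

Risk-neutral probability p = (1 + 0.07 − 0.6)/(1.2 − 0.6) = 0.4700/0.6000 = 0.7833
Terminal stock prices: S_uu = 28.8, S_ud = 14.4, S_dd = 7.2
Terminal payoffs (K − S): max(-3.8, 0) = 0, max(10.6, 0) = 10.6, max(17.8, 0) = 17.8
Node u (S = 24): V_u = 1/1.07·[0.7833·0.0000 + 0.2167·10.6000] = 2.1464
Node d (S = 12): V_d = 1/1.07·[0.7833·10.6000 + 0.2167·17.8000] = 11.3645
Node 0 (S = 20): V_0 = 1/1.07·[0.7833·2.1464 + 0.2167·11.3645] = 3.8726

£3.87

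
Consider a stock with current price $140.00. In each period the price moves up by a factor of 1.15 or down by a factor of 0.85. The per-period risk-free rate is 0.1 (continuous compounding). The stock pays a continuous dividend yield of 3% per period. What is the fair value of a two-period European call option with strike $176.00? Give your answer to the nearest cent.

Per-period risk-free factor R = e^0.1 = 1.1052; dividend-adjusted growth = e^(0.1−0.03) = 1.0725.
Risk-neutral probability p = (1.0725 − 0.85)/(1.15 − 0.85) = 0.2225/0.3000 = 0.7417
Terminal stock prices: S_uu = 185.1, S_ud = 136.8, S_dd = 101.1
Terminal payoffs (S − K): max(9.15, 0) = 9.15, max(-39.15, 0) = 0, max(-74.85, 0) = 0
Node u (S = 161): V_u = e^(−0.1)·[0.7417·9.1500 + 0.2583·0.0000] = 6.1407
Node d (S = 119): V_d = e^(−0.1)·[0.7417·0.0000 + 0.2583·0.0000] = 0.0000
Node 0 (S = 140): V_0 = e^(−0.1)·[0.7417·6.1407 + 0.2583·0.0000] = 4.1211

$4.12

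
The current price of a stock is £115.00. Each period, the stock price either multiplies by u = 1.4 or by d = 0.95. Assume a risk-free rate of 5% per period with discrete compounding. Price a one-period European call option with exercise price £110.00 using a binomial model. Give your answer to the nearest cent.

Risk-neutral probability p = (1 + 0.05 − 0.95)/(1.4 − 0.95) = 0.1000/0.4500 = 0.2222
Terminal stock prices: S_u = 161, S_d = 109.2
Terminal payoffs (S − K): max(51, 0) = 51, max(-0.75, 0) = 0
Node 0 (S = 115): V_0 = 1/1.05·[0.2222·51.0000 + 0.7778·0.0000] = 10.7937

£10.79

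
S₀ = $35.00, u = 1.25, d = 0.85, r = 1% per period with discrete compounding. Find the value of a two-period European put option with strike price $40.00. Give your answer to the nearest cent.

$6.52

Risk-neutral probability p = (1 + 0.01 − 0.85)/(1.25 − 0.85) = 0.1600/0.4000 = 0.4000
Terminal stock prices: S_uu = 54.69, S_ud = 37.19, S_dd = 25.29
Terminal payoffs (K − S): max(-14.69, 0) = 0, max(2.812, 0) = 2.812, max(14.71, 0) = 14.71
Node u (S = 43.75): V_u = 1/1.01·[0.4000·0.0000 + 0.6000·2.8125] = 1.6708
Node d (S = 29.75): V_d = 1/1.01·[0.4000·2.8125 + 0.6000·14.7125] = 9.8540
Node 0 (S = 35): V_0 = 1/1.01·[0.4000·1.6708 + 0.6000·9.8540] = 6.5155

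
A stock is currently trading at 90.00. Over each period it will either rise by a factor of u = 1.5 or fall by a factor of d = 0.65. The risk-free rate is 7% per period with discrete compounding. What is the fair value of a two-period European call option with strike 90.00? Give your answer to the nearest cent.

Risk-neutral probability p = (1 + 0.07 − 0.65)/(1.5 − 0.65) = 0.4200/0.8500 = 0.4941
Terminal stock prices: S_uu = 202.5, S_ud = 87.75, S_dd = 38.03
Terminal payoffs (S − K): max(112.5, 0) = 112.5, max(-2.25, 0) = 0, max(-51.97, 0) = 0
Node u (S = 135): V_u = 1/1.07·[0.4941·112.5000 + 0.5059·0.0000] = 51.9516
Node d (S = 58.5): V_d = 1/1.07·[0.4941·0.0000 + 0.5059·0.0000] = 0.0000
Node 0 (S = 90): V_0 = 1/1.07·[0.4941·51.9516 + 0.5059·0.0000] = 23.9909

23.99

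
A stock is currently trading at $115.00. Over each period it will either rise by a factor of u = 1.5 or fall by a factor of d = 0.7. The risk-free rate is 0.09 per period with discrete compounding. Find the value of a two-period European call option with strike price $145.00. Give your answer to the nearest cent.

$22.75

Risk-neutral probability p = (1 + 0.09 − 0.7)/(1.5 − 0.7) = 0.3900/0.8000 = 0.4875
Terminal stock prices: S_uu = 258.8, S_ud = 120.7, S_dd = 56.35
Terminal payoffs (S − K): max(113.8, 0) = 113.8, max(-24.25, 0) = 0, max(-88.65, 0) = 0
Node u (S = 172.5): V_u = 1/1.09·[0.4875·113.7500 + 0.5125·0.0000] = 50.8744
Node d (S = 80.5): V_d = 1/1.09·[0.4875·0.0000 + 0.5125·0.0000] = 0.0000
Node 0 (S = 115): V_0 = 1/1.09·[0.4875·50.8744 + 0.5125·0.0000] = 22.7535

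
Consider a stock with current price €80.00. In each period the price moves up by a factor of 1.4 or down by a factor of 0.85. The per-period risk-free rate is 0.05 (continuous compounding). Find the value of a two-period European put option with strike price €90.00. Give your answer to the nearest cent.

€11.71

Risk-neutral probability p = (e^0.05 − 0.85)/(1.4 − 0.85) = 0.2013/0.5500 = 0.3659
Terminal stock prices: S_uu = 156.8, S_ud = 95.2, S_dd = 57.8
Terminal payoffs (K − S): max(-66.8, 0) = 0, max(-5.2, 0) = 0, max(32.2, 0) = 32.2
Node u (S = 112): V_u = e^(−0.05)·[0.3659·0.0000 + 0.6341·0.0000] = 0.0000
Node d (S = 68): V_d = e^(−0.05)·[0.3659·0.0000 + 0.6341·32.2000] = 19.4208
Node 0 (S = 80): V_0 = e^(−0.05)·[0.3659·0.0000 + 0.6341·19.4208] = 11.7132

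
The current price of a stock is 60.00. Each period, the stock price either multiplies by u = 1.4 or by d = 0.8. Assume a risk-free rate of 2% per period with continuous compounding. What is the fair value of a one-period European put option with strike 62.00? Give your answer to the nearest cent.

8.69

Risk-neutral probability p = (e^0.02 − 0.8)/(1.4 − 0.8) = 0.2202/0.6000 = 0.3670
Terminal stock prices: S_u = 84, S_d = 48
Terminal payoffs (K − S): max(-22, 0) = 0, max(14, 0) = 14
Node 0 (S = 60): V_0 = e^(−0.02)·[0.3670·0.0000 + 0.6330·14.0000] = 8.6865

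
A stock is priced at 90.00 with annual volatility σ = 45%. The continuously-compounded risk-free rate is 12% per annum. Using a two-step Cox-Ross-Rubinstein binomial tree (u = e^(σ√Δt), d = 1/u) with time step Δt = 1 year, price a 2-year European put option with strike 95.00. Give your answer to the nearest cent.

12.27

CRR parameters: u = e^(σ√Δt) = e^(0.45·√1) = 1.5683, d = 1/u = 0.6376
Per-period rate: rΔt = 0.12·1 = 0.12, so R = e^0.12 = 1.1275
Risk-neutral probability p = (e^0.12 − 0.6376)/(1.5683 − 0.6376) = 0.4899/0.9307 = 0.5264
Terminal stock prices: S_uu = 221.4, S_ud = 90, S_dd = 36.59
Terminal payoffs (K − S): max(-126.4, 0) = 0, max(5, 0) = 5, max(58.41, 0) = 58.41
Node u (S = 141.1): V_u = e^(−0.12)·[0.5264·0.0000 + 0.4736·5.0000] = 2.1004
Node d (S = 57.39): V_d = e^(−0.12)·[0.5264·5.0000 + 0.4736·58.4087] = 26.8709
Node 0 (S = 90): V_0 = e^(−0.12)·[0.5264·2.1004 + 0.4736·26.8709] = 12.2687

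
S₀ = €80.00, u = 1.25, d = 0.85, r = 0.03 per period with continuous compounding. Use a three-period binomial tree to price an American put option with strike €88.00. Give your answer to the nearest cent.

€12.61

Risk-neutral probability p = (e^0.03 − 0.85)/(1.25 − 0.85) = 0.1805/0.4000 = 0.4511
Terminal stock prices: S_uuu = 156.2, S_uud = 106.2, S_udd = 72.25, S_ddd = 49.13
Terminal payoffs (K − S): max(-68.25, 0) = 0, max(-18.25, 0) = 0, max(15.75, 0) = 15.75, max(38.87, 0) = 38.87
Node uu (S = 125): continuation = e^(−0.03)·[0.4511·0.0000 + 0.5489·0.0000] = 0.0000; exercise value = 0.0000 ≤ continuation, so V_uu = 0.0000
Node ud (S = 85): continuation = e^(−0.03)·[0.4511·0.0000 + 0.5489·15.7500] = 8.3891; exercise value = 3.0000 ≤ continuation, so V_ud = 8.3891
Node dd (S = 57.8): continuation = e^(−0.03)·[0.4511·15.7500 + 0.5489·38.8700] = 27.5992; exercise value = 30.2000 > continuation, so V_dd = 30.2000 (exercise)
Node u (S = 100): continuation = e^(−0.03)·[0.4511·0.0000 + 0.5489·8.3891] = 4.4684; exercise value = 0.0000 ≤ continuation, so V_u = 4.4684
Node d (S = 68): continuation = e^(−0.03)·[0.4511·8.3891 + 0.5489·30.2000] = 19.7586; exercise value = 20.0000 > continuation, so V_d = 20.0000 (exercise)
Node 0 (S = 80): continuation = e^(−0.03)·[0.4511·4.4684 + 0.5489·20.0000] = 12.6091; exercise value = 8.0000 ≤ continuation, so V_0 = 12.6091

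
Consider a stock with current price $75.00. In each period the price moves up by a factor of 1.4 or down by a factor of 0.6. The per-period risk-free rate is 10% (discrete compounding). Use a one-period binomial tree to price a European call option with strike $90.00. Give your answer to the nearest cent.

Risk-neutral probability p = (1 + 0.1 − 0.6)/(1.4 − 0.6) = 0.5000/0.8000 = 0.6250
Terminal stock prices: S_u = 105, S_d = 45
Terminal payoffs (S − K): max(15, 0) = 15, max(-45, 0) = 0
Node 0 (S = 75): V_0 = 1/1.1·[0.6250·15.0000 + 0.3750·0.0000] = 8.5227

$8.52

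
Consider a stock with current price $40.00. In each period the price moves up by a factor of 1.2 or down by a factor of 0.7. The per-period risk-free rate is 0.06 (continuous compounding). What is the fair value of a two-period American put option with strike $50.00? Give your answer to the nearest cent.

$10.00

Risk-neutral probability p = (e^0.06 − 0.7)/(1.2 − 0.7) = 0.3618/0.5000 = 0.7237
Terminal stock prices: S_uu = 57.6, S_ud = 33.6, S_dd = 19.6
Terminal payoffs (K − S): max(-7.6, 0) = 0, max(16.4, 0) = 16.4, max(30.4, 0) = 30.4
Node u (S = 48): continuation = e^(−0.06)·[0.7237·0.0000 + 0.2763·16.4000] = 4.2679; exercise value = 2.0000 ≤ continuation, so V_u = 4.2679
Node d (S = 28): continuation = e^(−0.06)·[0.7237·16.4000 + 0.2763·30.4000] = 19.0882; exercise value = 22.0000 > continuation, so V_d = 22.0000 (exercise)
Node 0 (S = 40): continuation = e^(−0.06)·[0.7237·4.2679 + 0.2763·22.0000] = 8.6338; exercise value = 10.0000 > continuation, so V_0 = 10.0000 (exercise)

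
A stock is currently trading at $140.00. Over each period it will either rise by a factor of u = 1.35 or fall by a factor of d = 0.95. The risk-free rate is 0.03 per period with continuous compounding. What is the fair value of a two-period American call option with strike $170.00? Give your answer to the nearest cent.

$6.13

Risk-neutral probability p = (e^0.03 − 0.95)/(1.35 − 0.95) = 0.0805/0.4000 = 0.2011
Terminal stock prices: S_uu = 255.2, S_ud = 179.5, S_dd = 126.3
Terminal payoffs (S − K): max(85.15, 0) = 85.15, max(9.55, 0) = 9.55, max(-43.65, 0) = 0
Node u (S = 189): continuation = e^(−0.03)·[0.2011·85.1500 + 0.7989·9.5500] = 24.0243; exercise value = 19.0000 ≤ continuation, so V_u = 24.0243
Node d (S = 133): continuation = e^(−0.03)·[0.2011·9.5500 + 0.7989·0.0000] = 1.8641; exercise value = 0.0000 ≤ continuation, so V_d = 1.8641
Node 0 (S = 140): continuation = e^(−0.03)·[0.2011·24.0243 + 0.7989·1.8641] = 6.1345; exercise value = 0.0000 ≤ continuation, so V_0 = 6.1345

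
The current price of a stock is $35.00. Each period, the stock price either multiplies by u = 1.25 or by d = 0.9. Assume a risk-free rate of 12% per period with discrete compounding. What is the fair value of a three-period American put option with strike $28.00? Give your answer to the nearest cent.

Risk-neutral probability p = (1 + 0.12 − 0.9)/(1.25 − 0.9) = 0.2200/0.3500 = 0.6286
Terminal stock prices: S_uuu = 68.36, S_uud = 49.22, S_udd = 35.44, S_ddd = 25.52
Terminal payoffs (K − S): max(-40.36, 0) = 0, max(-21.22, 0) = 0, max(-7.438, 0) = 0, max(2.485, 0) = 2.485
Node uu (S = 54.69): continuation = 1/1.12·[0.6286·0.0000 + 0.3714·0.0000] = 0.0000; exercise value = 0.0000 ≤ continuation, so V_uu = 0.0000
Node ud (S = 39.38): continuation = 1/1.12·[0.6286·0.0000 + 0.3714·0.0000] = 0.0000; exercise value = 0.0000 ≤ continuation, so V_ud = 0.0000
Node dd (S = 28.35): continuation = 1/1.12·[0.6286·0.0000 + 0.3714·2.4850] = 0.8241; exercise value = 0.0000 ≤ continuation, so V_dd = 0.8241
Node u (S = 43.75): continuation = 1/1.12·[0.6286·0.0000 + 0.3714·0.0000] = 0.0000; exercise value = 0.0000 ≤ continuation, so V_u = 0.0000
Node d (S = 31.5): continuation = 1/1.12·[0.6286·0.0000 + 0.3714·0.8241] = 0.2733; exercise value = 0.0000 ≤ continuation, so V_d = 0.2733
Node 0 (S = 35): continuation = 1/1.12·[0.6286·0.0000 + 0.3714·0.2733] = 0.0906; exercise value = 0.0000 ≤ continuation, so V_0 = 0.0906

$0.09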